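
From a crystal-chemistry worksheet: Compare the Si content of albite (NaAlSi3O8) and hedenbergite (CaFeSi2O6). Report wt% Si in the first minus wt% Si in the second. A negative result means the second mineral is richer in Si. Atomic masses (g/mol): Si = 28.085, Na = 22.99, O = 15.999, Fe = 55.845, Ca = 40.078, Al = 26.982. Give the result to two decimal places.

Si in NaAlSi3O8: molar mass 262.219 g/mol; 3×28.085 = 84.255 g → 32.13 wt%.
Si in CaFeSi2O6: molar mass 248.087 g/mol; 2×28.085 = 56.170 g → 22.64 wt%.
Difference = 32.13 − 22.64 = 9.49 percentage points.

9.49 percentage points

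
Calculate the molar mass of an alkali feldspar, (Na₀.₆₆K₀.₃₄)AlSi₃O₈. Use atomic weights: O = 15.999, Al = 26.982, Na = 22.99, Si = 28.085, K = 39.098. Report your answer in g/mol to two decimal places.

267.70 g/mol

Na: 0.66 × 22.99 = 15.1734
K: 0.34 × 39.098 = 13.2933
Al: 1 × 26.982 = 26.9820
Si: 3 × 28.085 = 84.2550
O: 8 × 15.999 = 127.9920
Summing the contributions gives the formula mass.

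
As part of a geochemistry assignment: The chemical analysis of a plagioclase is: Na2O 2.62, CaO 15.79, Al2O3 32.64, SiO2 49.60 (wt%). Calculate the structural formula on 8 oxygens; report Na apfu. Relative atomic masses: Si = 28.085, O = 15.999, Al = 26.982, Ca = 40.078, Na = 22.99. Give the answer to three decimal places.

2.62 wt% Na2O ÷ 61.979 g/mol = 0.04227 mol, giving 0.08454 Na and 0.04227 O.
15.79 wt% CaO ÷ 56.077 g/mol = 0.28158 mol, giving 0.28158 Ca and 0.28158 O.
32.64 wt% Al2O3 ÷ 101.961 g/mol = 0.32012 mol, giving 0.64024 Al and 0.96036 O.
49.60 wt% SiO2 ÷ 60.083 g/mol = 0.82552 mol, giving 0.82552 Si and 1.65104 O.
Oxygen sums to 2.93525; scaling by 8/2.93525 = 2.72549 puts the formula on 8 O.
Na: 0.08454 × 2.72549 = 0.230 atoms per formula unit.

0.230 Na apfu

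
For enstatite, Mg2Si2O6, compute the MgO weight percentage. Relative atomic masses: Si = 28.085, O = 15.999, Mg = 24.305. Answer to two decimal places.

M(Mg2Si2O6) = 200.774 g/mol; M(MgO) = 40.304 g/mol.
Moles MgO per formula unit = 2 Mg ÷ 1 = 2.0000.
MgO fraction = (2.0000 × 40.304) / 200.774 = 80.608/200.774 = 0.4015.

40.15 wt%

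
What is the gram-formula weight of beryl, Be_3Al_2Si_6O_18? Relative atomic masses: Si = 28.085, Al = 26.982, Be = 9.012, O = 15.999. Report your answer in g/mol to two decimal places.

Be: 3 × 9.012 = 27.0360
Al: 2 × 26.982 = 53.9640
Si: 6 × 28.085 = 168.5100
O: 18 × 15.999 = 287.9820
Summing the contributions gives the formula mass.

537.49 g/mol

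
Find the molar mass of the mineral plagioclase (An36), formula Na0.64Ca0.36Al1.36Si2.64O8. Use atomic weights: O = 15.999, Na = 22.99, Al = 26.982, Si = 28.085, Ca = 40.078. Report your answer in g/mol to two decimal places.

267.97 g/mol

The formula mass is the sum 0.64×22.99 + 0.36×40.078 + 1.36×26.982 + 2.64×28.085 + 8×15.999.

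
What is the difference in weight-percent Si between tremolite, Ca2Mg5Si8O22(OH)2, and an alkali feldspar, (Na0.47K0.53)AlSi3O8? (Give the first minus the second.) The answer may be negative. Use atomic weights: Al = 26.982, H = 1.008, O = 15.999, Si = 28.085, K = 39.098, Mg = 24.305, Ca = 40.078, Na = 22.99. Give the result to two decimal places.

First mineral: 224.680 g Si in 812.353 g formula = 27.66 wt% Si.
Second mineral: 84.255 g Si in 270.756 g formula = 31.12 wt% Si.
27.66% − 31.12% gives a difference of -3.46 percentage points.

-3.46 percentage points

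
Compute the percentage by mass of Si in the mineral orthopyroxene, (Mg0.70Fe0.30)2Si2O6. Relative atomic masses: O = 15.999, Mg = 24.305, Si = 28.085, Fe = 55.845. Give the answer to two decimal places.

25.57 mass %

Formula mass = 1.40×24.305 + 0.60×55.845 + 2×28.085 + 6×15.999 = 219.698 g/mol, of which 56.170 g is Si.
So Si makes up 56.170/219.698 = 0.2557 of the mass, i.e. 25.57%.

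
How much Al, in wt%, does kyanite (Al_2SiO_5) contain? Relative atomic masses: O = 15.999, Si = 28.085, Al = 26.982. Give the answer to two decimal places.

Molar mass of Al_2SiO_5: 2·26.982 + 1·28.085 + 5·15.999 = 162.044 g/mol.
Mass of Al per formula unit: 2 × 26.982 = 53.964 g.
Weight fraction Al = 53.964 / 162.044 = 0.3330.

33.30 wt%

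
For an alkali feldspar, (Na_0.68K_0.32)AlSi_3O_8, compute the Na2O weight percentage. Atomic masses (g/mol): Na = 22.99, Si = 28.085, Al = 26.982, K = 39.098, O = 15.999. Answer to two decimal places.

M((Na_0.68K_0.32)AlSi_3O_8) = 267.374 g/mol; M(Na2O) = 61.979 g/mol.
Moles Na2O per formula unit = 0.68 Na ÷ 2 = 0.3400.
Na2O fraction = (0.3400 × 61.979) / 267.374 = 21.073/267.374 = 0.0788.

7.88 wt%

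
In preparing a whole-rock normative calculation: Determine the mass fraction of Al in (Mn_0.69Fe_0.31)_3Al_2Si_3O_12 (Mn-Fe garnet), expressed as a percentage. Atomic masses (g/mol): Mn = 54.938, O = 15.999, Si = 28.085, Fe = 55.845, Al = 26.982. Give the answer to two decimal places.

10.88 mass %

Molar mass of (Mn_0.69Fe_0.31)_3Al_2Si_3O_12: 2.07×54.938 + 0.93×55.845 + 2×26.982 + 3×28.085 + 12×15.999 = 495.865 g/mol.
Mass of Al per formula unit: 2 × 26.982 = 53.964 g.
Weight fraction Al = 53.964 / 495.865 = 0.1088.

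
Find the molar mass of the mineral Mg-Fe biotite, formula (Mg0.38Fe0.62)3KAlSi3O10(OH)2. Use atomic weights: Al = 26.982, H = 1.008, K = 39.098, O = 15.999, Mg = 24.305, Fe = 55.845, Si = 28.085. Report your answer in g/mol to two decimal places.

The formula mass is the sum 1.14·24.305 + 1.86·55.845 + 1·39.098 + 1·26.982 + 3·28.085 + 12·15.999 + 2·1.008.

475.92 g/mol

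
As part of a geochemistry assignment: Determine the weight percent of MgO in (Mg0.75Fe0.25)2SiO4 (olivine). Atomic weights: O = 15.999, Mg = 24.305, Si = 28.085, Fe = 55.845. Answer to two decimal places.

38.64 wt%

Molar mass of (Mg0.75Fe0.25)2SiO4 = 1.50*24.305 + 0.50*55.845 + 1*28.085 + 4*15.999 = 156.461 g/mol.
Each formula unit contains 1.50 Mg, equivalent to 1.50/1 = 1.5000 mol MgO.
M(MgO) = 1×24.305 + 1×15.999 = 40.304 g/mol.
Mass of MgO per formula unit = 1.5000 × 40.304 = 60.456 g.
MgO wt% = 60.456 / 156.461 × 100 = 38.64%.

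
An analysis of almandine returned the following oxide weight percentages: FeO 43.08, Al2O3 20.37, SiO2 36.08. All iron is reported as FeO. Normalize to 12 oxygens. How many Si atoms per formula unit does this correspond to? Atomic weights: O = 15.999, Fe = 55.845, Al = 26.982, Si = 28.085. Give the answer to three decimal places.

FeO: 43.08/71.844 = 0.59963 mol → 0.59963 mol Fe, 0.59963 mol O.
Al2O3: 20.37/101.961 = 0.19978 mol → 0.39956 mol Al, 0.59934 mol O.
SiO2: 36.08/60.083 = 0.60050 mol → 0.60050 mol Si, 1.20100 mol O.
Total oxygen = 2.39997 mol. Normalization factor = 12/2.39997 = 5.00006.
Si per 12 O = 0.60050 × 5.00006 = 3.003.

3.003 Si apfu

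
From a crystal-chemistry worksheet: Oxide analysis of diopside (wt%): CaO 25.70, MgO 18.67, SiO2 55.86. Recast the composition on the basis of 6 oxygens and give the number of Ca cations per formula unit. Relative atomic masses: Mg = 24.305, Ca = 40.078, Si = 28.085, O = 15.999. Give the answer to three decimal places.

CaO: 25.70/56.077 = 0.45830 mol → 0.45830 mol Ca, 0.45830 mol O.
MgO: 18.67/40.304 = 0.46323 mol → 0.46323 mol Mg, 0.46323 mol O.
SiO2: 55.86/60.083 = 0.92971 mol → 0.92971 mol Si, 1.85942 mol O.
Total oxygen = 2.78095 mol. Normalization factor = 6/2.78095 = 2.15754.
Ca per 6 O = 0.45830 × 2.15754 = 0.989.

0.989 Ca apfu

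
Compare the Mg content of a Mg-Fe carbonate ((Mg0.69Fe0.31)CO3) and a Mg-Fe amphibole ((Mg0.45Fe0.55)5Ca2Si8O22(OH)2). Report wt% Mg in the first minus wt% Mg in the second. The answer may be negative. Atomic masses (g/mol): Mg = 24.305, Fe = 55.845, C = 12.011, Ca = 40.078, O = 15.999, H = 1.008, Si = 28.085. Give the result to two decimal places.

Mg in (Mg0.69Fe0.31)CO3: molar mass 94.090 g/mol; 0.69×24.305 = 16.770 g → 17.82 wt%.
Mg in (Mg0.45Fe0.55)5Ca2Si8O22(OH)2: molar mass 899.088 g/mol; 2.25×24.305 = 54.686 g → 6.08 wt%.
Difference = 17.82 − 6.08 = 11.74 percentage points.

11.74 percentage points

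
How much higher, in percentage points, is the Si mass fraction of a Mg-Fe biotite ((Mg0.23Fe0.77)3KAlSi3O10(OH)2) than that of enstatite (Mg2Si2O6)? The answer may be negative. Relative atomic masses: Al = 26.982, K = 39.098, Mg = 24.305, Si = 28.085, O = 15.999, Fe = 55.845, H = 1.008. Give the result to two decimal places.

-10.79 percentage points

M((Mg0.23Fe0.77)3KAlSi3O10(OH)2) = 490.111 g/mol, so wt% Si = 84.255/490.111 × 100 = 17.19%.
M(Mg2Si2O6) = 200.774 g/mol, so wt% Si = 56.170/200.774 × 100 = 27.98%.
17.19 − 27.98 = -10.79 pp.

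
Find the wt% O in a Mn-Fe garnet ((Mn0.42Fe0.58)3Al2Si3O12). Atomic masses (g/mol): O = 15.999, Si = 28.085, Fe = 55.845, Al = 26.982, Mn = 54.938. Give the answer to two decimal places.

38.66 mass %

Molar mass of (Mn0.42Fe0.58)3Al2Si3O12: 1.26×54.938 + 1.74×55.845 + 2×26.982 + 3×28.085 + 12×15.999 = 496.599 g/mol.
Mass of O per formula unit: 12 × 15.999 = 191.988 g.
Weight fraction O = 191.988 / 496.599 = 0.3866.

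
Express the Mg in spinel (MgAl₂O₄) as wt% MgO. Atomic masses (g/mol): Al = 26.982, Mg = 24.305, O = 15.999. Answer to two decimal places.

Molar mass of MgAl₂O₄ = 1×24.305 + 2×26.982 + 4×15.999 = 142.265 g/mol.
Each formula unit contains 1 Mg, equivalent to 1/1 = 1.0000 mol MgO.
M(MgO) = 1×24.305 + 1×15.999 = 40.304 g/mol.
Mass of MgO per formula unit = 1.0000 × 40.304 = 40.304 g.
MgO wt% = 40.304 / 142.265 × 100 = 28.33%.

28.33 wt%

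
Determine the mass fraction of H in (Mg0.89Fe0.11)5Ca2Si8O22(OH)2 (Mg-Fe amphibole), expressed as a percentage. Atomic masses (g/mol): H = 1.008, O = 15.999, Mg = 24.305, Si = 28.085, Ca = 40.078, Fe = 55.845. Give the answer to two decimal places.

0.24 weight percent

Molar mass of (Mg0.89Fe0.11)5Ca2Si8O22(OH)2: 4.45×24.305 + 0.55×55.845 + 2×40.078 + 8×28.085 + 24×15.999 + 2×1.008 = 829.700 g/mol.
Mass of H per formula unit: 2 × 1.008 = 2.016 g.
Weight fraction H = 2.016 / 829.700 = 0.0024.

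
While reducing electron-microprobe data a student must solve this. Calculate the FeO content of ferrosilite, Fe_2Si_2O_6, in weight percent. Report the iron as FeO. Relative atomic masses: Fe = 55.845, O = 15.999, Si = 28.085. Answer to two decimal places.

54.46 wt%

Molar mass of Fe_2Si_2O_6 = 2·55.845 + 2·28.085 + 6·15.999 = 263.854 g/mol.
Each formula unit contains 2 Fe, equivalent to 2/1 = 2.0000 mol FeO.
M(FeO) = 1×55.845 + 1×15.999 = 71.844 g/mol.
Mass of FeO per formula unit = 2.0000 × 71.844 = 143.688 g.
FeO wt% = 143.688 / 263.854 × 100 = 54.46%.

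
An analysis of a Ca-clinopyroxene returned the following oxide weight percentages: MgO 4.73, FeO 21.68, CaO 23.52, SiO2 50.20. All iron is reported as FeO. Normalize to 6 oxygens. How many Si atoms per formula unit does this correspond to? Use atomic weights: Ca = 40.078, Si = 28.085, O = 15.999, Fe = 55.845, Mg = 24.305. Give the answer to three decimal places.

4.73 wt% MgO ÷ 40.304 g/mol = 0.11736 mol, giving 0.11736 Mg and 0.11736 O.
21.68 wt% FeO ÷ 71.844 g/mol = 0.30176 mol, giving 0.30176 Fe and 0.30176 O.
23.52 wt% CaO ÷ 56.077 g/mol = 0.41942 mol, giving 0.41942 Ca and 0.41942 O.
50.20 wt% SiO2 ÷ 60.083 g/mol = 0.83551 mol, giving 0.83551 Si and 1.67102 O.
Oxygen sums to 2.50956; scaling by 6/2.50956 = 2.39086 puts the formula on 6 O.
Si: 0.83551 × 2.39086 = 1.998 atoms per formula unit.

1.998 Si apfu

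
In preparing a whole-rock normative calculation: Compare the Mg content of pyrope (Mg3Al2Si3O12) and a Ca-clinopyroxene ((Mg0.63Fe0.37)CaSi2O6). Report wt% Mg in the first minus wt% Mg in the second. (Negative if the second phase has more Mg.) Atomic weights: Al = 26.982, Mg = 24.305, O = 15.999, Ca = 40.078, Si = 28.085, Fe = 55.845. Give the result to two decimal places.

First mineral: 72.915 g Mg in 403.122 g formula = 18.09 wt% Mg.
Second mineral: 15.312 g Mg in 228.217 g formula = 6.71 wt% Mg.
18.09% − 6.71% gives a difference of 11.38 percentage points.

11.38 percentage points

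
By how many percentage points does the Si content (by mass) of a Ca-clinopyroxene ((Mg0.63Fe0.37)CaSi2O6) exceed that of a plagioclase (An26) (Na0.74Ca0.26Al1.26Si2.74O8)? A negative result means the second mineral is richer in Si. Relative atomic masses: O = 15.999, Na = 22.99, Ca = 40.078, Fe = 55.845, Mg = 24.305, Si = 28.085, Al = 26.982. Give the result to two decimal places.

Si in (Mg0.63Fe0.37)CaSi2O6: molar mass 228.217 g/mol; 2×28.085 = 56.170 g → 24.61 wt%.
Si in Na0.74Ca0.26Al1.26Si2.74O8: molar mass 266.375 g/mol; 2.74×28.085 = 76.953 g → 28.89 wt%.
Difference = 24.61 − 28.89 = -4.28 percentage points.

-4.28 percentage points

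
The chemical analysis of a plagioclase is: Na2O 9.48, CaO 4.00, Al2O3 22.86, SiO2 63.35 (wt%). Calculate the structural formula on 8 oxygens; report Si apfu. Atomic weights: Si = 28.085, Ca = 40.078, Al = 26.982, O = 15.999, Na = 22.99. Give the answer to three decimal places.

2.806 Si apfu

Na2O (M=61.979): mol = 0.15296; Na = 0.30592, O = 0.15296.
CaO (M=56.077): mol = 0.07133; Ca = 0.07133, O = 0.07133.
Al2O3 (M=101.961): mol = 0.22420; Al = 0.44840, O = 0.67260.
SiO2 (M=60.083): mol = 1.05437; Si = 1.05437, O = 2.10874.
ΣO = 3.00563; factor = 8/ΣO = 2.66167.
Si apfu = 1.05437 × 2.66167 = 2.806.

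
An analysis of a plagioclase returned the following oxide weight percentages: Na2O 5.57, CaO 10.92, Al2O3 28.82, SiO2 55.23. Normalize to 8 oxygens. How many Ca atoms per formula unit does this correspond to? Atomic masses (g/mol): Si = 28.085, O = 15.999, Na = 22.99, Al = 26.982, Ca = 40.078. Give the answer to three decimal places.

5.57 wt% Na2O ÷ 61.979 g/mol = 0.08987 mol, giving 0.17974 Na and 0.08987 O.
10.92 wt% CaO ÷ 56.077 g/mol = 0.19473 mol, giving 0.19473 Ca and 0.19473 O.
28.82 wt% Al2O3 ÷ 101.961 g/mol = 0.28266 mol, giving 0.56532 Al and 0.84798 O.
55.23 wt% SiO2 ÷ 60.083 g/mol = 0.91923 mol, giving 0.91923 Si and 1.83846 O.
Oxygen sums to 2.97104; scaling by 8/2.97104 = 2.69266 puts the formula on 8 O.
Ca: 0.19473 × 2.69266 = 0.524 atoms per formula unit.

0.524 Ca apfu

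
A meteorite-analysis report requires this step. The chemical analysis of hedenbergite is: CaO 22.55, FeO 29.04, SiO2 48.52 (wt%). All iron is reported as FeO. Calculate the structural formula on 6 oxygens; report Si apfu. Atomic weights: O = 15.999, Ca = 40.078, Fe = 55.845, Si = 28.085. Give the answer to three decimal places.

2.001 Si apfu

CaO (M=56.077): mol = 0.40213; Ca = 0.40213, O = 0.40213.
FeO (M=71.844): mol = 0.40421; Fe = 0.40421, O = 0.40421.
SiO2 (M=60.083): mol = 0.80755; Si = 0.80755, O = 1.61510.
ΣO = 2.42144; factor = 6/ΣO = 2.47786.
Si apfu = 0.80755 × 2.47786 = 2.001.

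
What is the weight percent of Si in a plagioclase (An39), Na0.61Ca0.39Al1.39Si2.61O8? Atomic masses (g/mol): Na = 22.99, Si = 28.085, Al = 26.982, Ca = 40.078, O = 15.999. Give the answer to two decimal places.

Formula mass = 0.61*22.99 + 0.39*40.078 + 1.39*26.982 + 2.61*28.085 + 8*15.999 = 268.453 g/mol, of which 73.302 g is Si.
So Si makes up 73.302/268.453 = 0.2731 of the mass, i.e. 27.31%.

27.31 wt%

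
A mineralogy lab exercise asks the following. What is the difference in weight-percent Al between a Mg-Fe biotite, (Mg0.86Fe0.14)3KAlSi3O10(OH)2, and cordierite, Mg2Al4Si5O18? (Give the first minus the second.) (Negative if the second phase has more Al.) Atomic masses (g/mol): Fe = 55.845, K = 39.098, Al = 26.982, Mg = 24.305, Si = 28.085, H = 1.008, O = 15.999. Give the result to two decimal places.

Al in (Mg0.86Fe0.14)3KAlSi3O10(OH)2: molar mass 430.501 g/mol; 1×26.982 = 26.982 g → 6.27 wt%.
Al in Mg2Al4Si5O18: molar mass 584.945 g/mol; 4×26.982 = 107.928 g → 18.45 wt%.
Difference = 6.27 − 18.45 = -12.18 percentage points.

-12.18 percentage points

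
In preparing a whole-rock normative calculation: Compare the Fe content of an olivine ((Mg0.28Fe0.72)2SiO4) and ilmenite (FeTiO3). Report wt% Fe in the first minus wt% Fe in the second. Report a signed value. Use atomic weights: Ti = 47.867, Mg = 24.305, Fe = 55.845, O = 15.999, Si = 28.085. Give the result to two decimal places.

6.40 percentage points

First mineral: 80.417 g Fe in 186.109 g formula = 43.21 wt% Fe.
Second mineral: 55.845 g Fe in 151.709 g formula = 36.81 wt% Fe.
43.21% − 36.81% gives a difference of 6.40 percentage points.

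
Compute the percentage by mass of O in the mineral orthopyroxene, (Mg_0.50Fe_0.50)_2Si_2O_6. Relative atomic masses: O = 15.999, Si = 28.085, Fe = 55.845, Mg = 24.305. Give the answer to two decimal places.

Formula mass = 1×24.305 + 1×55.845 + 2×28.085 + 6×15.999 = 232.314 g/mol, of which 95.994 g is O.
So O makes up 95.994/232.314 = 0.4132 of the mass, i.e. 41.32%.

41.32 wt%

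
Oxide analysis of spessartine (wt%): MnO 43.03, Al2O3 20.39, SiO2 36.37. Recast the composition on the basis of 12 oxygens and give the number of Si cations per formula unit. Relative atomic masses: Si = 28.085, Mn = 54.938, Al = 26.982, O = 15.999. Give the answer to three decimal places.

MnO: 43.03/70.937 = 0.60659 mol → 0.60659 mol Mn, 0.60659 mol O.
Al2O3: 20.39/101.961 = 0.19998 mol → 0.39996 mol Al, 0.59994 mol O.
SiO2: 36.37/60.083 = 0.60533 mol → 0.60533 mol Si, 1.21066 mol O.
Total oxygen = 2.41719 mol. Normalization factor = 12/2.41719 = 4.96444.
Si per 12 O = 0.60533 × 4.96444 = 3.005.

3.005 Si apfu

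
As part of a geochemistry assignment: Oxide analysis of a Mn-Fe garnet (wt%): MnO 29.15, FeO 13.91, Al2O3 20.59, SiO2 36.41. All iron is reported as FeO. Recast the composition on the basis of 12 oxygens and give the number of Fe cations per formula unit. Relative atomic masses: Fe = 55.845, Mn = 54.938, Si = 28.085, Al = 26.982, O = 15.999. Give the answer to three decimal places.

MnO: 29.15/70.937 = 0.41093 mol → 0.41093 mol Mn, 0.41093 mol O.
FeO: 13.91/71.844 = 0.19361 mol → 0.19361 mol Fe, 0.19361 mol O.
Al2O3: 20.59/101.961 = 0.20194 mol → 0.40388 mol Al, 0.60582 mol O.
SiO2: 36.41/60.083 = 0.60600 mol → 0.60600 mol Si, 1.21200 mol O.
Total oxygen = 2.42236 mol. Normalization factor = 12/2.42236 = 4.95385.
Fe per 12 O = 0.19361 × 4.95385 = 0.959.

0.959 Fe apfu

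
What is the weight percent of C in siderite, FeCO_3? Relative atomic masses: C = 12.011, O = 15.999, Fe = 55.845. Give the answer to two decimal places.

10.37 mass %

Molar mass of FeCO_3: 1×55.845 + 1×12.011 + 3×15.999 = 115.853 g/mol.
Mass of C per formula unit: 1 × 12.011 = 12.011 g.
Weight fraction C = 12.011 / 115.853 = 0.1037.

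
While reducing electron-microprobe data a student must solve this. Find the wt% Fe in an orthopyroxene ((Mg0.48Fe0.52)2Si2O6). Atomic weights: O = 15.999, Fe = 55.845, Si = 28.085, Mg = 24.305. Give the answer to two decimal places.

Formula mass = 0.96·24.305 + 1.04·55.845 + 2·28.085 + 6·15.999 = 233.576 g/mol, of which 58.079 g is Fe.
So Fe makes up 58.079/233.576 = 0.2487 of the mass, i.e. 24.87%.

24.87 wt%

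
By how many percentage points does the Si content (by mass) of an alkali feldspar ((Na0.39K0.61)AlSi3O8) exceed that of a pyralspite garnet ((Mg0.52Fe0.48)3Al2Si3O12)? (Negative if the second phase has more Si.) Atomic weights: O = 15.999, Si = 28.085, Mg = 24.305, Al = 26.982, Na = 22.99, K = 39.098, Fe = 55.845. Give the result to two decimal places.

M((Na0.39K0.61)AlSi3O8) = 272.045 g/mol, so wt% Si = 84.255/272.045 × 100 = 30.97%.
M((Mg0.52Fe0.48)3Al2Si3O12) = 448.540 g/mol, so wt% Si = 84.255/448.540 × 100 = 18.78%.
30.97 − 18.78 = 12.19 pp.

12.19 percentage points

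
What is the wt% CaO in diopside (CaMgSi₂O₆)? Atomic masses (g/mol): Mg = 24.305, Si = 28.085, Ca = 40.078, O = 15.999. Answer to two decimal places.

25.90 wt%

Formula mass = 216.547 g/mol.
1 Ca → 1.0000 mol CaO per formula unit; M(CaO) = 56.077, so CaO mass = 56.077 g.
56.077/216.547 × 100 = 25.90 wt%.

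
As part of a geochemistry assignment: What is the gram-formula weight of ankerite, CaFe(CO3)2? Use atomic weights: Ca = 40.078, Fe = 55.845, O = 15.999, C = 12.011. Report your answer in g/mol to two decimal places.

215.94 g/mol

Ca: 1 × 40.078 = 40.0780
Fe: 1 × 55.845 = 55.8450
C: 2 × 12.011 = 24.0220
O: 6 × 15.999 = 95.9940
Summing the contributions gives the formula mass.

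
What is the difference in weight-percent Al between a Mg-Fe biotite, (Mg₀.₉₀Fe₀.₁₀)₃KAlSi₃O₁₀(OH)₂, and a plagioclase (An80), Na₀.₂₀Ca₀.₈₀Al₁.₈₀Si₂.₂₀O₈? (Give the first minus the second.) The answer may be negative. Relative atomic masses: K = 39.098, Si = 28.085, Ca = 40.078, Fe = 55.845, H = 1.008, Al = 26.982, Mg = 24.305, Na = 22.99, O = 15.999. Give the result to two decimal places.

Al in (Mg₀.₉₀Fe₀.₁₀)₃KAlSi₃O₁₀(OH)₂: molar mass 426.716 g/mol; 1×26.982 = 26.982 g → 6.32 wt%.
Al in Na₀.₂₀Ca₀.₈₀Al₁.₈₀Si₂.₂₀O₈: molar mass 275.007 g/mol; 1.80×26.982 = 48.568 g → 17.66 wt%.
Difference = 6.32 − 17.66 = -11.34 percentage points.

-11.34 percentage points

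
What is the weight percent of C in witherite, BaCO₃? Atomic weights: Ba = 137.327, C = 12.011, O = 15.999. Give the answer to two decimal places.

M(BaCO₃) = 197.335 g/mol.
C contributes 1 × 12.011 = 12.011 g per mole.
12.011/197.335 = 0.0609 → 6.09%.

6.09 mass %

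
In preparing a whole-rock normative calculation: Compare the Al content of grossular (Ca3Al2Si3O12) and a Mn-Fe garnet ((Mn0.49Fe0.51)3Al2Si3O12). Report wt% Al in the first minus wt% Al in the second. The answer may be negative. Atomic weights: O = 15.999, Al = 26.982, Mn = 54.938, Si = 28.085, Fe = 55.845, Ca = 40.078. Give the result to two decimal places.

First mineral: 53.964 g Al in 450.441 g formula = 11.98 wt% Al.
Second mineral: 53.964 g Al in 496.409 g formula = 10.87 wt% Al.
11.98% − 10.87% gives a difference of 1.11 percentage points.

1.11 percentage points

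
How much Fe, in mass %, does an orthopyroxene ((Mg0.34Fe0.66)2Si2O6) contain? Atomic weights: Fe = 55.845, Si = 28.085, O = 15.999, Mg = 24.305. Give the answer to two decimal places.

30.41 mass %

M((Mg0.34Fe0.66)2Si2O6) = 242.407 g/mol.
Fe contributes 1.32 × 55.845 = 73.715 g per mole.
73.715/242.407 = 0.3041 → 30.41%.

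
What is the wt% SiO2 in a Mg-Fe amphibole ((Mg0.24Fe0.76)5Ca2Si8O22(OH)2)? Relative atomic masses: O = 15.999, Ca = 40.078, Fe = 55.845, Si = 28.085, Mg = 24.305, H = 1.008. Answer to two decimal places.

51.56 wt%

M((Mg0.24Fe0.76)5Ca2Si8O22(OH)2) = 932.205 g/mol; M(SiO2) = 60.083 g/mol.
Moles SiO2 per formula unit = 8 Si ÷ 1 = 8.0000.
SiO2 fraction = (8.0000 × 60.083) / 932.205 = 480.664/932.205 = 0.5156.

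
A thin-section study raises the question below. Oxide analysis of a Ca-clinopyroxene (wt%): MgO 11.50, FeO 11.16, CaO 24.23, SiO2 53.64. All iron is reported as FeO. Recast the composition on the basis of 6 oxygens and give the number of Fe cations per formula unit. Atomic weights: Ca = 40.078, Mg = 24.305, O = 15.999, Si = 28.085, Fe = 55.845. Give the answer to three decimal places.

MgO: 11.50/40.304 = 0.28533 mol → 0.28533 mol Mg, 0.28533 mol O.
FeO: 11.16/71.844 = 0.15534 mol → 0.15534 mol Fe, 0.15534 mol O.
CaO: 24.23/56.077 = 0.43208 mol → 0.43208 mol Ca, 0.43208 mol O.
SiO2: 53.64/60.083 = 0.89277 mol → 0.89277 mol Si, 1.78554 mol O.
Total oxygen = 2.65829 mol. Normalization factor = 6/2.65829 = 2.25709.
Fe per 6 O = 0.15534 × 2.25709 = 0.351.

0.351 Fe apfu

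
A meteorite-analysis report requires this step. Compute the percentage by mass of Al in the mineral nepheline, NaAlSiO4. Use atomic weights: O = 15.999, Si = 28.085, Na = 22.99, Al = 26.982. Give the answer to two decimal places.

Formula mass = 1·22.99 + 1·26.982 + 1·28.085 + 4·15.999 = 142.053 g/mol, of which 26.982 g is Al.
So Al makes up 26.982/142.053 = 0.1899 of the mass, i.e. 18.99%.

18.99 mass %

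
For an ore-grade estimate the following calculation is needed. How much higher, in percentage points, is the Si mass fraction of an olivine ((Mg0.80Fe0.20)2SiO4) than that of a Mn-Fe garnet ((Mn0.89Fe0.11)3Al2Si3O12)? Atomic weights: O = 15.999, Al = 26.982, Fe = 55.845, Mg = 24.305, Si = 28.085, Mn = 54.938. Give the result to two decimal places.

1.31 percentage points

First mineral: 28.085 g Si in 153.307 g formula = 18.32 wt% Si.
Second mineral: 84.255 g Si in 495.320 g formula = 17.01 wt% Si.
18.32% − 17.01% gives a difference of 1.31 percentage points.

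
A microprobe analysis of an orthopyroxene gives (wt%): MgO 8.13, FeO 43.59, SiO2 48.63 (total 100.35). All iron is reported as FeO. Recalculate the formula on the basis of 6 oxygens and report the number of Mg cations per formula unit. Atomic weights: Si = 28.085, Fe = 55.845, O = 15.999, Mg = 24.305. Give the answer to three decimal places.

0.499 Mg apfu

8.13 wt% MgO ÷ 40.304 g/mol = 0.20172 mol, giving 0.20172 Mg and 0.20172 O.
43.59 wt% FeO ÷ 71.844 g/mol = 0.60673 mol, giving 0.60673 Fe and 0.60673 O.
48.63 wt% SiO2 ÷ 60.083 g/mol = 0.80938 mol, giving 0.80938 Si and 1.61876 O.
Oxygen sums to 2.42721; scaling by 6/2.42721 = 2.47197 puts the formula on 6 O.
Mg: 0.20172 × 2.47197 = 0.499 atoms per formula unit.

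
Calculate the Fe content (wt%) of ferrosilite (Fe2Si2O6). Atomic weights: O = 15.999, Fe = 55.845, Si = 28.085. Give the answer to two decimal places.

Formula mass = 2×55.845 + 2×28.085 + 6×15.999 = 263.854 g/mol, of which 111.690 g is Fe.
So Fe makes up 111.690/263.854 = 0.4233 of the mass, i.e. 42.33%.

42.33 wt%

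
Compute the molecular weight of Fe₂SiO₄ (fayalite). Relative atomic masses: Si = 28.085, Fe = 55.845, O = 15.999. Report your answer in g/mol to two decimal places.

203.77 g/mol

M = 2*55.845 + 1*28.085 + 4*15.999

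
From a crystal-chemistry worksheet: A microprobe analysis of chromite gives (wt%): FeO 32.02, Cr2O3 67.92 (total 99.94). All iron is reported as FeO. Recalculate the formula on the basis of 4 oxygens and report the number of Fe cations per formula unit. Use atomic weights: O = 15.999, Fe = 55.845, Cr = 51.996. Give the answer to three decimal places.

0.998 Fe apfu

32.02 wt% FeO ÷ 71.844 g/mol = 0.44569 mol, giving 0.44569 Fe and 0.44569 O.
67.92 wt% Cr2O3 ÷ 151.989 g/mol = 0.44687 mol, giving 0.89374 Cr and 1.34061 O.
Oxygen sums to 1.78630; scaling by 4/1.78630 = 2.23927 puts the formula on 4 O.
Fe: 0.44569 × 2.23927 = 0.998 atoms per formula unit.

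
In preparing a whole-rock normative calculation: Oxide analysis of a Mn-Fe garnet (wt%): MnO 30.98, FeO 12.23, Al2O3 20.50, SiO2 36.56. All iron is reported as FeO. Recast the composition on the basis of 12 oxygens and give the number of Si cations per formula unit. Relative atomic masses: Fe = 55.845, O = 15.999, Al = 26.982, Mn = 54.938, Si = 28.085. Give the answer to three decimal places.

3.008 Si apfu

MnO (M=70.937): mol = 0.43673; Mn = 0.43673, O = 0.43673.
FeO (M=71.844): mol = 0.17023; Fe = 0.17023, O = 0.17023.
Al2O3 (M=101.961): mol = 0.20106; Al = 0.40212, O = 0.60318.
SiO2 (M=60.083): mol = 0.60849; Si = 0.60849, O = 1.21698.
ΣO = 2.42712; factor = 12/ΣO = 4.94413.
Si apfu = 0.60849 × 4.94413 = 3.008.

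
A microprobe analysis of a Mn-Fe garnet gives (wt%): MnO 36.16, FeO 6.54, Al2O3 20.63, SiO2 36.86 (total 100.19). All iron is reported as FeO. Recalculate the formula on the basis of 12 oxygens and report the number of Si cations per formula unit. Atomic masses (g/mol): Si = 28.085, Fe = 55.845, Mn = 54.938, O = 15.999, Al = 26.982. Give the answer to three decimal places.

3.024 Si apfu

MnO: 36.16/70.937 = 0.50975 mol → 0.50975 mol Mn, 0.50975 mol O.
FeO: 6.54/71.844 = 0.09103 mol → 0.09103 mol Fe, 0.09103 mol O.
Al2O3: 20.63/101.961 = 0.20233 mol → 0.40466 mol Al, 0.60699 mol O.
SiO2: 36.86/60.083 = 0.61348 mol → 0.61348 mol Si, 1.22696 mol O.
Total oxygen = 2.43473 mol. Normalization factor = 12/2.43473 = 4.92868.
Si per 12 O = 0.61348 × 4.92868 = 3.024.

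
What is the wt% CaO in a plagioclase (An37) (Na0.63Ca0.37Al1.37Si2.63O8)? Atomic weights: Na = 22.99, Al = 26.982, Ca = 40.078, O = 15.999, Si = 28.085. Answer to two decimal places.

7.74 wt%

Molar mass of Na0.63Ca0.37Al1.37Si2.63O8 = 0.63·22.99 + 0.37·40.078 + 1.37·26.982 + 2.63·28.085 + 8·15.999 = 268.133 g/mol.
Each formula unit contains 0.37 Ca, equivalent to 0.37/1 = 0.3700 mol CaO.
M(CaO) = 1×40.078 + 1×15.999 = 56.077 g/mol.
Mass of CaO per formula unit = 0.3700 × 56.077 = 20.748 g.
CaO wt% = 20.748 / 268.133 × 100 = 7.74%.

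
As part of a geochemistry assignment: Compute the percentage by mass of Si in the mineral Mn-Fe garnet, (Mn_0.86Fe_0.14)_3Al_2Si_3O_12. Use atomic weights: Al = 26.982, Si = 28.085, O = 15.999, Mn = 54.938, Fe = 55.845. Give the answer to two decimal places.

17.01 mass %

M((Mn_0.86Fe_0.14)_3Al_2Si_3O_12) = 495.402 g/mol.
Si contributes 3 × 28.085 = 84.255 g per mole.
84.255/495.402 = 0.1701 → 17.01%.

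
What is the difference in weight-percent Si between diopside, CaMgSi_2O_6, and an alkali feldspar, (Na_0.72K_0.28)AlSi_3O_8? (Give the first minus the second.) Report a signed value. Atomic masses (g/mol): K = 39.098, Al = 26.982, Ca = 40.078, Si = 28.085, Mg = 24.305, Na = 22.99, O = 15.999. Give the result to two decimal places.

M(CaMgSi_2O_6) = 216.547 g/mol, so wt% Si = 56.170/216.547 × 100 = 25.94%.
M((Na_0.72K_0.28)AlSi_3O_8) = 266.729 g/mol, so wt% Si = 84.255/266.729 × 100 = 31.59%.
25.94 − 31.59 = -5.65 pp.

-5.65 percentage points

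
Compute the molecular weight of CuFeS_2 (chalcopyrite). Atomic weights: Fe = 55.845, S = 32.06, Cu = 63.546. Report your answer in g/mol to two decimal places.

The formula mass is the sum 1*63.546 + 1*55.845 + 2*32.06.

183.51 g/mol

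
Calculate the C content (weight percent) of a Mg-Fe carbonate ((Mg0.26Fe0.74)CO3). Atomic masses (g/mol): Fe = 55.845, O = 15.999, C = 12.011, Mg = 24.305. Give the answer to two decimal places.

11.16 weight percent

Formula mass = 0.26·24.305 + 0.74·55.845 + 1·12.011 + 3·15.999 = 107.653 g/mol, of which 12.011 g is C.
So C makes up 12.011/107.653 = 0.1116 of the mass, i.e. 11.16%.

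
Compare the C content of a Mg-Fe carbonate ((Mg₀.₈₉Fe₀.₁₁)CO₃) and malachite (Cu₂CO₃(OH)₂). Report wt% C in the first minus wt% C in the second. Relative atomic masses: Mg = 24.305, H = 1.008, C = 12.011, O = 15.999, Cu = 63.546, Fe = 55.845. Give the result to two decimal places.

8.25 percentage points

First mineral: 12.011 g C in 87.782 g formula = 13.68 wt% C.
Second mineral: 12.011 g C in 221.114 g formula = 5.43 wt% C.
13.68% − 5.43% gives a difference of 8.25 percentage points.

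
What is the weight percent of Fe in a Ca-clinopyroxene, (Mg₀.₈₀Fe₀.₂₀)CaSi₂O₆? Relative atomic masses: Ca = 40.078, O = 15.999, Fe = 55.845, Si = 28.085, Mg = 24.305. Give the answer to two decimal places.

5.01 mass %

Molar mass of (Mg₀.₈₀Fe₀.₂₀)CaSi₂O₆: 0.80×24.305 + 0.20×55.845 + 1×40.078 + 2×28.085 + 6×15.999 = 222.855 g/mol.
Mass of Fe per formula unit: 0.20 × 55.845 = 11.169 g.
Weight fraction Fe = 11.169 / 222.855 = 0.0501.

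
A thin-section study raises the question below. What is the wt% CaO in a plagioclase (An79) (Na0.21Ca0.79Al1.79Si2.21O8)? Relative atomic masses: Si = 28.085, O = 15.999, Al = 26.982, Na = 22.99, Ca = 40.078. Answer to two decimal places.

M(Na0.21Ca0.79Al1.79Si2.21O8) = 274.847 g/mol; M(CaO) = 56.077 g/mol.
Moles CaO per formula unit = 0.79 Ca ÷ 1 = 0.7900.
CaO fraction = (0.7900 × 56.077) / 274.847 = 44.301/274.847 = 0.1612.

16.12 wt%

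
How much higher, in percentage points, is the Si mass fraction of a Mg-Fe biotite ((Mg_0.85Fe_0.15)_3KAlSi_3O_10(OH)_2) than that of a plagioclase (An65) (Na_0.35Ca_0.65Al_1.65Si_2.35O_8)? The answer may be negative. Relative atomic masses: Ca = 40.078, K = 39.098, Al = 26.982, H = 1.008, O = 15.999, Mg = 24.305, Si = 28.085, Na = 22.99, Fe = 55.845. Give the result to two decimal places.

First mineral: 84.255 g Si in 431.447 g formula = 19.53 wt% Si.
Second mineral: 66.000 g Si in 272.609 g formula = 24.21 wt% Si.
19.53% − 24.21% gives a difference of -4.68 percentage points.

-4.68 percentage points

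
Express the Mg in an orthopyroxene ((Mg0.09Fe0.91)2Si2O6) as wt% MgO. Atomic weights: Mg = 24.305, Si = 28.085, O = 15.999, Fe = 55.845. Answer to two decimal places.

Formula mass = 258.177 g/mol.
0.18 Mg → 0.1800 mol MgO per formula unit; M(MgO) = 40.304, so MgO mass = 7.255 g.
7.255/258.177 × 100 = 2.81 wt%.

2.81 wt%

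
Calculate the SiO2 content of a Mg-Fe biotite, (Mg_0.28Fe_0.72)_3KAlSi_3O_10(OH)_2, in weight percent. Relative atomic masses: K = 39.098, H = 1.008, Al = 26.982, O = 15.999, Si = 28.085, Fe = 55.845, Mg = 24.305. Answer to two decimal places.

37.14 wt%

Formula mass = 485.380 g/mol.
3 Si → 3.0000 mol SiO2 per formula unit; M(SiO2) = 60.083, so SiO2 mass = 180.249 g.
180.249/485.380 × 100 = 37.14 wt%.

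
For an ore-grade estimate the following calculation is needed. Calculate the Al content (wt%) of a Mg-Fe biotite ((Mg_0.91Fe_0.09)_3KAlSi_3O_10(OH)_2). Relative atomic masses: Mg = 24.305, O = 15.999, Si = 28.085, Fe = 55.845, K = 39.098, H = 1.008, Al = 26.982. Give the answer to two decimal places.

6.34 wt%

Formula mass = 2.73×24.305 + 0.27×55.845 + 1×39.098 + 1×26.982 + 3×28.085 + 12×15.999 + 2×1.008 = 425.770 g/mol, of which 26.982 g is Al.
So Al makes up 26.982/425.770 = 0.0634 of the mass, i.e. 6.34%.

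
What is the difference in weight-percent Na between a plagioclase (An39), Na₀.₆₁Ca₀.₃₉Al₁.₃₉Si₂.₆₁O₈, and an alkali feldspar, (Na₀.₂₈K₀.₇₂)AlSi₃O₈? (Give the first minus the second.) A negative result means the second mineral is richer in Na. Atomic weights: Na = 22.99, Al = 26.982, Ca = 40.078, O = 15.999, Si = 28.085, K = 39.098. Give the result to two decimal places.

Na in Na₀.₆₁Ca₀.₃₉Al₁.₃₉Si₂.₆₁O₈: molar mass 268.453 g/mol; 0.61×22.99 = 14.024 g → 5.22 wt%.
Na in (Na₀.₂₈K₀.₇₂)AlSi₃O₈: molar mass 273.817 g/mol; 0.28×22.99 = 6.437 g → 2.35 wt%.
Difference = 5.22 − 2.35 = 2.87 percentage points.

2.87 percentage points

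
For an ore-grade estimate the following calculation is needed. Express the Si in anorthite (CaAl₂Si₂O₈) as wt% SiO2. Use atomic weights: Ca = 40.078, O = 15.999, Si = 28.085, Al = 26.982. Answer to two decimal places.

Molar mass of CaAl₂Si₂O₈ = 1*40.078 + 2*26.982 + 2*28.085 + 8*15.999 = 278.204 g/mol.
Each formula unit contains 2 Si, equivalent to 2/1 = 2.0000 mol SiO2.
M(SiO2) = 1×28.085 + 2×15.999 = 60.083 g/mol.
Mass of SiO2 per formula unit = 2.0000 × 60.083 = 120.166 g.
SiO2 wt% = 120.166 / 278.204 × 100 = 43.19%.

43.19 wt%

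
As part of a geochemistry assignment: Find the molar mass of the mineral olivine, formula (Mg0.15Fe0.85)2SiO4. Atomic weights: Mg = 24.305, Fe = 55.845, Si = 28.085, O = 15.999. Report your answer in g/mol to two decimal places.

194.31 g/mol

Mg: 0.30 × 24.305 = 7.2915
Fe: 1.70 × 55.845 = 94.9365
Si: 1 × 28.085 = 28.0850
O: 4 × 15.999 = 63.9960
Summing the contributions gives the formula mass.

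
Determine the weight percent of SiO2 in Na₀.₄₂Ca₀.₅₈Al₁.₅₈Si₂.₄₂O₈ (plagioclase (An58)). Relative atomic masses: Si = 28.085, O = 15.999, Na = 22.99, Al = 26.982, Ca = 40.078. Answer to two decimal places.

Molar mass of Na₀.₄₂Ca₀.₅₈Al₁.₅₈Si₂.₄₂O₈ = 0.42*22.99 + 0.58*40.078 + 1.58*26.982 + 2.42*28.085 + 8*15.999 = 271.490 g/mol.
Each formula unit contains 2.42 Si, equivalent to 2.42/1 = 2.4200 mol SiO2.
M(SiO2) = 1×28.085 + 2×15.999 = 60.083 g/mol.
Mass of SiO2 per formula unit = 2.4200 × 60.083 = 145.401 g.
SiO2 wt% = 145.401 / 271.490 × 100 = 53.56%.

53.56 wt%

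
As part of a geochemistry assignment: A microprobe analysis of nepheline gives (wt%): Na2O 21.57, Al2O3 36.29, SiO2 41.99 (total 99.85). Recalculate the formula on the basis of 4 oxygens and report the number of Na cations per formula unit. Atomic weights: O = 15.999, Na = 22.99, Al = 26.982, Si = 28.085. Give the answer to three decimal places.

0.990 Na apfu

21.57 wt% Na2O ÷ 61.979 g/mol = 0.34802 mol, giving 0.69604 Na and 0.34802 O.
36.29 wt% Al2O3 ÷ 101.961 g/mol = 0.35592 mol, giving 0.71184 Al and 1.06776 O.
41.99 wt% SiO2 ÷ 60.083 g/mol = 0.69887 mol, giving 0.69887 Si and 1.39774 O.
Oxygen sums to 2.81352; scaling by 4/2.81352 = 1.42171 puts the formula on 4 O.
Na: 0.69604 × 1.42171 = 0.990 atoms per formula unit.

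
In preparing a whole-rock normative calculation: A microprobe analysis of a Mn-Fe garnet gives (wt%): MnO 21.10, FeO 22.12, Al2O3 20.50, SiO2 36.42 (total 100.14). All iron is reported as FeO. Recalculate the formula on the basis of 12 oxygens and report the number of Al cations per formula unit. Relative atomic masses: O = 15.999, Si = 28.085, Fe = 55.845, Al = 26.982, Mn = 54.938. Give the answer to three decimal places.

1.993 Al apfu

MnO (M=70.937): mol = 0.29745; Mn = 0.29745, O = 0.29745.
FeO (M=71.844): mol = 0.30789; Fe = 0.30789, O = 0.30789.
Al2O3 (M=101.961): mol = 0.20106; Al = 0.40212, O = 0.60318.
SiO2 (M=60.083): mol = 0.60616; Si = 0.60616, O = 1.21232.
ΣO = 2.42084; factor = 12/ΣO = 4.95696.
Al apfu = 0.40212 × 4.95696 = 1.993.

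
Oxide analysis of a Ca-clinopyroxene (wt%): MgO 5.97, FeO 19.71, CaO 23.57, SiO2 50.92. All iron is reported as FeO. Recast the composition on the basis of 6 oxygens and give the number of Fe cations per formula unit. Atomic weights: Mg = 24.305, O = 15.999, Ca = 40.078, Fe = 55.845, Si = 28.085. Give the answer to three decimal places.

MgO: 5.97/40.304 = 0.14812 mol → 0.14812 mol Mg, 0.14812 mol O.
FeO: 19.71/71.844 = 0.27434 mol → 0.27434 mol Fe, 0.27434 mol O.
CaO: 23.57/56.077 = 0.42031 mol → 0.42031 mol Ca, 0.42031 mol O.
SiO2: 50.92/60.083 = 0.84749 mol → 0.84749 mol Si, 1.69498 mol O.
Total oxygen = 2.53775 mol. Normalization factor = 6/2.53775 = 2.36430.
Fe per 6 O = 0.27434 × 2.36430 = 0.649.

0.649 Fe apfu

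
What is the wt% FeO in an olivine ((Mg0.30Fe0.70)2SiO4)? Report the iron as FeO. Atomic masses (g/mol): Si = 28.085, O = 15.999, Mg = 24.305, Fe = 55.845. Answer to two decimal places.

54.41 wt%

M((Mg0.30Fe0.70)2SiO4) = 184.847 g/mol; M(FeO) = 71.844 g/mol.
Moles FeO per formula unit = 1.40 Fe ÷ 1 = 1.4000.
FeO fraction = (1.4000 × 71.844) / 184.847 = 100.582/184.847 = 0.5441.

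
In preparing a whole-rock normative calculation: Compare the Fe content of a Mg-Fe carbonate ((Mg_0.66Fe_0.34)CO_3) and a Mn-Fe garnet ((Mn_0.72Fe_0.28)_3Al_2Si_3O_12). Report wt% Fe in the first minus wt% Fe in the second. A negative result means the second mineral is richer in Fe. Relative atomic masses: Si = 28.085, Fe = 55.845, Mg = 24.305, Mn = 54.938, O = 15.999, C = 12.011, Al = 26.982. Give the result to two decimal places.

M((Mg_0.66Fe_0.34)CO_3) = 95.037 g/mol, so wt% Fe = 18.987/95.037 × 100 = 19.98%.
M((Mn_0.72Fe_0.28)_3Al_2Si_3O_12) = 495.783 g/mol, so wt% Fe = 46.910/495.783 × 100 = 9.46%.
19.98 − 9.46 = 10.52 pp.

10.52 percentage points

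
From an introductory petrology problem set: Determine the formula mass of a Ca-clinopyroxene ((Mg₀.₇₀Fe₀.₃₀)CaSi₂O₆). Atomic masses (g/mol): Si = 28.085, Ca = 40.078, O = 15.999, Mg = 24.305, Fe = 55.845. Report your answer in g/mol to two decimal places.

226.01 g/mol

The formula mass is the sum 0.70*24.305 + 0.30*55.845 + 1*40.078 + 2*28.085 + 6*15.999.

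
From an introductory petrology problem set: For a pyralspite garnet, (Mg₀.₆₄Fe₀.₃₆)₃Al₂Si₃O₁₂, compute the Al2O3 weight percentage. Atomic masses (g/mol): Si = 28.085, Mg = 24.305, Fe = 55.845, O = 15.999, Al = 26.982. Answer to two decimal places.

M((Mg₀.₆₄Fe₀.₃₆)₃Al₂Si₃O₁₂) = 437.185 g/mol; M(Al2O3) = 101.961 g/mol.
Moles Al2O3 per formula unit = 2 Al ÷ 2 = 1.0000.
Al2O3 fraction = (1.0000 × 101.961) / 437.185 = 101.961/437.185 = 0.2332.

23.32 wt%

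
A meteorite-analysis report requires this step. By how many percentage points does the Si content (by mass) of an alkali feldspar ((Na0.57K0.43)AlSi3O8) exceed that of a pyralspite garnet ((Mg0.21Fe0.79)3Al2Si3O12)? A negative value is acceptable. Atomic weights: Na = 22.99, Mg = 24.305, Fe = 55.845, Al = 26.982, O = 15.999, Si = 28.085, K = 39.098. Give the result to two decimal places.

M((Na0.57K0.43)AlSi3O8) = 269.145 g/mol, so wt% Si = 84.255/269.145 × 100 = 31.30%.
M((Mg0.21Fe0.79)3Al2Si3O12) = 477.872 g/mol, so wt% Si = 84.255/477.872 × 100 = 17.63%.
31.30 − 17.63 = 13.67 pp.

13.67 percentage points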